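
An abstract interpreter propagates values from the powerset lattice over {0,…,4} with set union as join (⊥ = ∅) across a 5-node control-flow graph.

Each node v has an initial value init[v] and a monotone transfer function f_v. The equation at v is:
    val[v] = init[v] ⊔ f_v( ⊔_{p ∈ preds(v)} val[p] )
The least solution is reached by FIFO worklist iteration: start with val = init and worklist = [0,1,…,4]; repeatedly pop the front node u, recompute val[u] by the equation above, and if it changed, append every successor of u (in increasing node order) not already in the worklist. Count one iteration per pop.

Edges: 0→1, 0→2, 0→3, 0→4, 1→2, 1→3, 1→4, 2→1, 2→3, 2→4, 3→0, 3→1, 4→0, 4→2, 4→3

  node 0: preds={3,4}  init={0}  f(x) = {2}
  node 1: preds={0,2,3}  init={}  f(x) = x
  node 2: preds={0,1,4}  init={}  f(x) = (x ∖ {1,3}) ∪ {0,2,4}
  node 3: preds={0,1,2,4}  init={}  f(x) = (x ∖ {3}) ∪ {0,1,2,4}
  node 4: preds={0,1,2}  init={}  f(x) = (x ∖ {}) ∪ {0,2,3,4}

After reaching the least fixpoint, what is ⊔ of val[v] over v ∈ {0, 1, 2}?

{0,1,2,4}

Trace (13 dequeues):
  [1] u=0 | in {} | out {0,2} | prev {0} | push {}
  [2] u=1 | in {0,2} | out {0,2} | prev {} | push {}
  [3] u=2 | in {0,2} | out {0,2,4} | prev {} | push {1}
  [4] u=3 | in {0,2,4} | out {0,1,2,4} | prev {} | push {0}
  [5] u=4 | in {0,2,4} | out {0,2,3,4} | prev {} | push {2,3}
  [6] u=1 | in {0,1,2,4} | out {0,1,2,4} | prev {0,2} | push {4}
  [7] u=0 | in {0,1,2,3,4} | out {0,2} | ==
  [8] u=2 | in {0,1,2,3,4} | out {0,2,4} | ==
  [9] u=3 | in {0,1,2,3,4} | out {0,1,2,4} | ==
  [10] u=4 | in {0,1,2,4} | out {0,1,2,3,4} | prev {0,2,3,4} | push {0,2,3}
  [11] u=0 | in {0,1,2,3,4} | out {0,2} | ==
  [12] u=2 | in {0,1,2,3,4} | out {0,2,4} | ==
  [13] u=3 | in {0,1,2,3,4} | out {0,1,2,4} | ==

Converged values:
  [0] {0,2}
  [1] {0,1,2,4}
  [2] {0,2,4}
  [3] {0,1,2,4}
  [4] {0,1,2,3,4}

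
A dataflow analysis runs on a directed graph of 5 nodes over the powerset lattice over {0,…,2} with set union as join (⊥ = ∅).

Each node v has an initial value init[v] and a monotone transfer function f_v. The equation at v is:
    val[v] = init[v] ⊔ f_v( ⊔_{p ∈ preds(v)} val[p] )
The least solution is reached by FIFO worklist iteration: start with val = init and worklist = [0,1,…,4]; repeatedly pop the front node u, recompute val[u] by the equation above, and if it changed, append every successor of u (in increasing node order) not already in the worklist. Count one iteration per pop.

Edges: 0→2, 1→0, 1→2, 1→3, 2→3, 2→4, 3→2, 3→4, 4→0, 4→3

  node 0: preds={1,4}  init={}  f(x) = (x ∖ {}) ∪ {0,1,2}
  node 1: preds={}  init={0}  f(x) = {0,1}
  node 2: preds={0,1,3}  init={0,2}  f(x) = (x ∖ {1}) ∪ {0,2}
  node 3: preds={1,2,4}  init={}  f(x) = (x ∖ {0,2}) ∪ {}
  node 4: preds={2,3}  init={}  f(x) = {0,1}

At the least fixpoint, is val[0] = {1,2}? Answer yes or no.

Worklist (8 pops):
  #1 pop 0: in={0} → {0,1,2} (was {}); enqueue []
  #2 pop 1: in={} → {0,1} (was {0}); enqueue [0]
  #3 pop 2: in={0,1,2} → {0,2} (no change)
  #4 pop 3: in={0,1,2} → {1} (was {}); enqueue [2]
  #5 pop 4: in={0,1,2} → {0,1} (was {}); enqueue [3]
  #6 pop 0: in={0,1} → {0,1,2} (no change)
  #7 pop 2: in={0,1,2} → {0,2} (no change)
  #8 pop 3: in={0,1,2} → {1} (no change)

Fixpoint:
  val[0] = {0,1,2}
  val[1] = {0,1}
  val[2] = {0,2}
  val[3] = {1}
  val[4] = {0,1}

no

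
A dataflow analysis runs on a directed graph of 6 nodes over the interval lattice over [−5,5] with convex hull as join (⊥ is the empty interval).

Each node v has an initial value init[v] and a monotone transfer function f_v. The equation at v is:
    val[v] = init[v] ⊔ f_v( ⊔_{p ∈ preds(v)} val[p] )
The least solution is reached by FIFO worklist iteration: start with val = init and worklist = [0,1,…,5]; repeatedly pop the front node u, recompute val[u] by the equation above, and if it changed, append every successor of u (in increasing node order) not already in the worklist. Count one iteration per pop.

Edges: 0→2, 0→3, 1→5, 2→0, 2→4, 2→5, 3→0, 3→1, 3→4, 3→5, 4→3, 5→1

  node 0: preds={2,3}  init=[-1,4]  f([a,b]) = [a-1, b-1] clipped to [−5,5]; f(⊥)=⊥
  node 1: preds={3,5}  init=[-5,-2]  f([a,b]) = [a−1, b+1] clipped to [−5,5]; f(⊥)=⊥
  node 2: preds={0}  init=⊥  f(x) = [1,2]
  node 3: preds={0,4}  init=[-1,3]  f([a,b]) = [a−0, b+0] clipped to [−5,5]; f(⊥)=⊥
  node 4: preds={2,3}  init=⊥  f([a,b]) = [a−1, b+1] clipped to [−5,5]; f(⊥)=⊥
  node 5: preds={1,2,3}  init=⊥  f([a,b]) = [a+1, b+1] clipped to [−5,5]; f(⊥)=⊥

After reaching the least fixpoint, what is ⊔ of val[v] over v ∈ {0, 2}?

[-5,4]

Iteration log — 26 steps:
  step 1. node 0  ⊔preds=[-1,3]  new=[-2,4]  old=[-1,4]  +wl: 
  step 2. node 1  ⊔preds=[-1,3]  new=[-5,4]  old=[-5,-2]  +wl: 
  step 3. node 2  ⊔preds=[-2,4]  new=[1,2]  old=⊥  +wl: 0
  step 4. node 3  ⊔preds=[-2,4]  new=[-2,4]  old=[-1,3]  +wl: 1
  step 5. node 4  ⊔preds=[-2,4]  new=[-3,5]  old=⊥  +wl: 3
  step 6. node 5  ⊔preds=[-5,4]  new=[-4,5]  old=⊥  +wl: 
  step 7. node 0  ⊔preds=[-2,4]  new=[-3,4]  old=[-2,4]  +wl: 2
  step 8. node 1  ⊔preds=[-4,5]  new=[-5,5]  old=[-5,4]  +wl: 5
  step 9. node 3  ⊔preds=[-3,5]  new=[-3,5]  old=[-2,4]  +wl: 0,1,4
  step 10. node 2  ⊔preds=[-3,4]  new=[1,2]  stable
  step 11. node 5  ⊔preds=[-5,5]  new=[-4,5]  stable
  step 12. node 0  ⊔preds=[-3,5]  new=[-4,4]  old=[-3,4]  +wl: 2,3
  step 13. node 1  ⊔preds=[-4,5]  new=[-5,5]  stable
  step 14. node 4  ⊔preds=[-3,5]  new=[-4,5]  old=[-3,5]  +wl: 
  step 15. node 2  ⊔preds=[-4,4]  new=[1,2]  stable
  step 16. node 3  ⊔preds=[-4,5]  new=[-4,5]  old=[-3,5]  +wl: 0,1,4,5
  step 17. node 0  ⊔preds=[-4,5]  new=[-5,4]  old=[-4,4]  +wl: 2,3
  step 18. node 1  ⊔preds=[-4,5]  new=[-5,5]  stable
  step 19. node 4  ⊔preds=[-4,5]  new=[-5,5]  old=[-4,5]  +wl: 
  step 20. node 5  ⊔preds=[-5,5]  new=[-4,5]  stable
  step 21. node 2  ⊔preds=[-5,4]  new=[1,2]  stable
  step 22. node 3  ⊔preds=[-5,5]  new=[-5,5]  old=[-4,5]  +wl: 0,1,4,5
  step 23. node 0  ⊔preds=[-5,5]  new=[-5,4]  stable
  step 24. node 1  ⊔preds=[-5,5]  new=[-5,5]  stable
  step 25. node 4  ⊔preds=[-5,5]  new=[-5,5]  stable
  step 26. node 5  ⊔preds=[-5,5]  new=[-4,5]  stable

Least fixpoint reached:
  node 0: [-5,4]
  node 1: [-5,5]
  node 2: [1,2]
  node 3: [-5,5]
  node 4: [-5,5]
  node 5: [-4,5]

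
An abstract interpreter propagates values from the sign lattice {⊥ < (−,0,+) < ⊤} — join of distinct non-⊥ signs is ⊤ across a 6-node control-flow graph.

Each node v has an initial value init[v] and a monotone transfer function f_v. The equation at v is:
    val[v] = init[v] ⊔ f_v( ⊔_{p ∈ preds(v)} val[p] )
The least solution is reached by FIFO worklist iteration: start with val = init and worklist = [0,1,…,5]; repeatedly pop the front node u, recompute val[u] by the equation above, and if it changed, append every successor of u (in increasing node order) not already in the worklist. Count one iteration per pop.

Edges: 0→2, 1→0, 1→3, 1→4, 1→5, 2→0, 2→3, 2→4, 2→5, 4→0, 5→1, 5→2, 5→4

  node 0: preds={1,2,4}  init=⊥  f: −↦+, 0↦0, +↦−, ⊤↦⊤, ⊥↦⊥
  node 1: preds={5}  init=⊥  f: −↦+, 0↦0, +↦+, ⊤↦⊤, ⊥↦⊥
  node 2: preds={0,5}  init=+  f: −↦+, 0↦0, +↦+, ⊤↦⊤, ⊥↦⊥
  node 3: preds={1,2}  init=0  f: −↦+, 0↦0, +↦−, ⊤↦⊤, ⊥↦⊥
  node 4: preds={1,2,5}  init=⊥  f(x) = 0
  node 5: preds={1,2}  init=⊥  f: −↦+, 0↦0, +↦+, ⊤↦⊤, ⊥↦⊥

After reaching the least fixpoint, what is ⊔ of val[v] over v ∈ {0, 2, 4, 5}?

Trace (19 dequeues):
  [1] u=0 | in + | out − | prev ⊥ | push {}
  [2] u=1 | in ⊥ | out ⊥ | ==
  [3] u=2 | in − | out + | ==
  [4] u=3 | in + | out ⊤ | prev 0 | push {}
  [5] u=4 | in + | out 0 | prev ⊥ | push {0}
  [6] u=5 | in + | out + | prev ⊥ | push {1,2,4}
  [7] u=0 | in ⊤ | out ⊤ | prev − | push {}
  [8] u=1 | in + | out + | prev ⊥ | push {0,3,5}
  [9] u=2 | in ⊤ | out ⊤ | prev + | push {}
  [10] u=4 | in ⊤ | out 0 | ==
  [11] u=0 | in ⊤ | out ⊤ | ==
  [12] u=3 | in ⊤ | out ⊤ | ==
  [13] u=5 | in ⊤ | out ⊤ | prev + | push {1,2,4}
  [14] u=1 | in ⊤ | out ⊤ | prev + | push {0,3,5}
  [15] u=2 | in ⊤ | out ⊤ | ==
  [16] u=4 | in ⊤ | out 0 | ==
  [17] u=0 | in ⊤ | out ⊤ | ==
  [18] u=3 | in ⊤ | out ⊤ | ==
  [19] u=5 | in ⊤ | out ⊤ | ==

Converged values:
  [0] ⊤
  [1] ⊤
  [2] ⊤
  [3] ⊤
  [4] 0
  [5] ⊤

⊤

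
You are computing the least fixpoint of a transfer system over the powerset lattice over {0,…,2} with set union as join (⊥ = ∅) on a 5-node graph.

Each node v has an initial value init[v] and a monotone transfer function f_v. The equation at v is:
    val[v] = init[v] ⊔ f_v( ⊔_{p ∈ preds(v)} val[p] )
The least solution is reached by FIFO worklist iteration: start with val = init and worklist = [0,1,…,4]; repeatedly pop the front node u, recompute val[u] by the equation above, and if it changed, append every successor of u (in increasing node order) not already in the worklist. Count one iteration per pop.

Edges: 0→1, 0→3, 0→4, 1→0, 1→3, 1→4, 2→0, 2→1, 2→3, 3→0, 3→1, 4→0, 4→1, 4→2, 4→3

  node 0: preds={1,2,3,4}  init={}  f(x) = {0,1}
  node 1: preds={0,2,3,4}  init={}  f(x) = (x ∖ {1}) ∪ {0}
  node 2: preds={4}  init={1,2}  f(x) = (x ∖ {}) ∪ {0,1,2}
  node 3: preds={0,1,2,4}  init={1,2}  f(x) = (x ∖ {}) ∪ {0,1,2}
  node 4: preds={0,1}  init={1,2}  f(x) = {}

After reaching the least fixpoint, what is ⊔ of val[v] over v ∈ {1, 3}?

{0,1,2}

Iteration log — 7 steps:
  step 1. node 0  ⊔preds={1,2}  new={0,1}  old={}  +wl: 
  step 2. node 1  ⊔preds={0,1,2}  new={0,2}  old={}  +wl: 0
  step 3. node 2  ⊔preds={1,2}  new={0,1,2}  old={1,2}  +wl: 1
  step 4. node 3  ⊔preds={0,1,2}  new={0,1,2}  old={1,2}  +wl: 
  step 5. node 4  ⊔preds={0,1,2}  new={1,2}  stable
  step 6. node 0  ⊔preds={0,1,2}  new={0,1}  stable
  step 7. node 1  ⊔preds={0,1,2}  new={0,2}  stable

Least fixpoint reached:
  node 0: {0,1}
  node 1: {0,2}
  node 2: {0,1,2}
  node 3: {0,1,2}
  node 4: {1,2}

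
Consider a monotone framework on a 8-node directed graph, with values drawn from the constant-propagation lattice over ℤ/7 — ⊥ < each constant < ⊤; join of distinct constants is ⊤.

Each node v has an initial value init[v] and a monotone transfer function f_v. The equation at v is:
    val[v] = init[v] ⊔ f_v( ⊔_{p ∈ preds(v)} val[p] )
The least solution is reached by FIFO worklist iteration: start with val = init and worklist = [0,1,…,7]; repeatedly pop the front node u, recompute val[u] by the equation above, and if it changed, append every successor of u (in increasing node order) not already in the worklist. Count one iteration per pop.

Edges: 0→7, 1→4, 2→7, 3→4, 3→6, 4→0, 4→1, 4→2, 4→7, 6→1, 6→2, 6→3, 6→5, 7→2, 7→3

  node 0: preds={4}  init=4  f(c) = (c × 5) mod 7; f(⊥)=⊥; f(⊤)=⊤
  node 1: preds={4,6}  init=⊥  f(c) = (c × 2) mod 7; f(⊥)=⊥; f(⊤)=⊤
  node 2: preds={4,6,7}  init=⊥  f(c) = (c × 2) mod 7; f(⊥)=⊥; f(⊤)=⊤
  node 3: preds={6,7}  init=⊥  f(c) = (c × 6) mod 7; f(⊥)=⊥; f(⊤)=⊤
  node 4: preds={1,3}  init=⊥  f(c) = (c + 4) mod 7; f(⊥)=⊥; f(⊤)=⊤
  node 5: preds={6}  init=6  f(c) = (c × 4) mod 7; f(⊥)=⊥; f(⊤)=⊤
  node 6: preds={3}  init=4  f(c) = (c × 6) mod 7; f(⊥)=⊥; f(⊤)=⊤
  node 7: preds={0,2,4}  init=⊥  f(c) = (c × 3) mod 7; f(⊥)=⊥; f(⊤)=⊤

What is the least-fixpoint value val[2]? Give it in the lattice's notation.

Trace (19 dequeues):
  [1] u=0 | in ⊥ | out 4 | ==
  [2] u=1 | in 4 | out 1 | prev ⊥ | push {}
  [3] u=2 | in 4 | out 1 | prev ⊥ | push {}
  [4] u=3 | in 4 | out 3 | prev ⊥ | push {}
  [5] u=4 | in ⊤ | out ⊤ | prev ⊥ | push {0,1,2}
  [6] u=5 | in 4 | out ⊤ | prev 6 | push {}
  [7] u=6 | in 3 | out 4 | ==
  [8] u=7 | in ⊤ | out ⊤ | prev ⊥ | push {3}
  [9] u=0 | in ⊤ | out ⊤ | prev 4 | push {7}
  [10] u=1 | in ⊤ | out ⊤ | prev 1 | push {4}
  [11] u=2 | in ⊤ | out ⊤ | prev 1 | push {}
  [12] u=3 | in ⊤ | out ⊤ | prev 3 | push {6}
  [13] u=7 | in ⊤ | out ⊤ | ==
  [14] u=4 | in ⊤ | out ⊤ | ==
  [15] u=6 | in ⊤ | out ⊤ | prev 4 | push {1,2,3,5}
  [16] u=1 | in ⊤ | out ⊤ | ==
  [17] u=2 | in ⊤ | out ⊤ | ==
  [18] u=3 | in ⊤ | out ⊤ | ==
  [19] u=5 | in ⊤ | out ⊤ | ==

Converged values:
  [0] ⊤
  [1] ⊤
  [2] ⊤
  [3] ⊤
  [4] ⊤
  [5] ⊤
  [6] ⊤
  [7] ⊤

⊤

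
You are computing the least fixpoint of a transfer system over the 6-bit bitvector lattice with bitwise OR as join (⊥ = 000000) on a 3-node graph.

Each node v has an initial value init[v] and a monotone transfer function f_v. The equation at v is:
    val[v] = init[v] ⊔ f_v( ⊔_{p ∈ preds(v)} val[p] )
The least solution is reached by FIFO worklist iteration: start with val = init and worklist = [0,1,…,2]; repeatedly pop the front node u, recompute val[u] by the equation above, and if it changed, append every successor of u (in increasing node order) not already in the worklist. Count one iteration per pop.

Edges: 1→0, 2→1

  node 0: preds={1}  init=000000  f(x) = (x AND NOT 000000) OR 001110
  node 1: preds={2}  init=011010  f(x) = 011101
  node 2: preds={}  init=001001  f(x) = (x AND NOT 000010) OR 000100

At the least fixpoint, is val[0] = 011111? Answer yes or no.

Trace (5 dequeues):
  [1] u=0 | in 011010 | out 011110 | prev 000000 | push {}
  [2] u=1 | in 001001 | out 011111 | prev 011010 | push {0}
  [3] u=2 | in 000000 | out 001101 | prev 001001 | push {1}
  [4] u=0 | in 011111 | out 011111 | prev 011110 | push {}
  [5] u=1 | in 001101 | out 011111 | ==

Converged values:
  [0] 011111
  [1] 011111
  [2] 001101

yes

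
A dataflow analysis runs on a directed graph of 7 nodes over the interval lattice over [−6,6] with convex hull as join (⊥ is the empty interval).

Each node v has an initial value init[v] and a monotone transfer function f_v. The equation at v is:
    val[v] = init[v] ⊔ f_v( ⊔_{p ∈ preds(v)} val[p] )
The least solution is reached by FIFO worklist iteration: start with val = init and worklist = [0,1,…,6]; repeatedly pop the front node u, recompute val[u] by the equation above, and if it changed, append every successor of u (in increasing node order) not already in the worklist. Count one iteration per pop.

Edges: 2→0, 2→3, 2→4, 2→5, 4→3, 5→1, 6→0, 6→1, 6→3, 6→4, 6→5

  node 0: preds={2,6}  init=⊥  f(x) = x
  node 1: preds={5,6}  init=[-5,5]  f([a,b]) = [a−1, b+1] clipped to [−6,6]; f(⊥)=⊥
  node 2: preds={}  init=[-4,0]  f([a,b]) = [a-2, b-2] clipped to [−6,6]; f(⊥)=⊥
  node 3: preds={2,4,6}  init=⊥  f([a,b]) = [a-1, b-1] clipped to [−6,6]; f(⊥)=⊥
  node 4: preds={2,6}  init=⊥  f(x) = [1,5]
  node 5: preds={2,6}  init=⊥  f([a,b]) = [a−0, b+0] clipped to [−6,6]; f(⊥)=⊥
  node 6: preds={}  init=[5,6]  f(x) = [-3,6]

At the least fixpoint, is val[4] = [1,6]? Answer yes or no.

no

Iteration log — 12 steps:
  step 1. node 0  ⊔preds=[-4,6]  new=[-4,6]  old=⊥  +wl: 
  step 2. node 1  ⊔preds=[5,6]  new=[-5,6]  old=[-5,5]  +wl: 
  step 3. node 2  ⊔preds=⊥  new=[-4,0]  stable
  step 4. node 3  ⊔preds=[-4,6]  new=[-5,5]  old=⊥  +wl: 
  step 5. node 4  ⊔preds=[-4,6]  new=[1,5]  old=⊥  +wl: 3
  step 6. node 5  ⊔preds=[-4,6]  new=[-4,6]  old=⊥  +wl: 1
  step 7. node 6  ⊔preds=⊥  new=[-3,6]  old=[5,6]  +wl: 0,4,5
  step 8. node 3  ⊔preds=[-4,6]  new=[-5,5]  stable
  step 9. node 1  ⊔preds=[-4,6]  new=[-5,6]  stable
  step 10. node 0  ⊔preds=[-4,6]  new=[-4,6]  stable
  step 11. node 4  ⊔preds=[-4,6]  new=[1,5]  stable
  step 12. node 5  ⊔preds=[-4,6]  new=[-4,6]  stable

Least fixpoint reached:
  node 0: [-4,6]
  node 1: [-5,6]
  node 2: [-4,0]
  node 3: [-5,5]
  node 4: [1,5]
  node 5: [-4,6]
  node 6: [-3,6]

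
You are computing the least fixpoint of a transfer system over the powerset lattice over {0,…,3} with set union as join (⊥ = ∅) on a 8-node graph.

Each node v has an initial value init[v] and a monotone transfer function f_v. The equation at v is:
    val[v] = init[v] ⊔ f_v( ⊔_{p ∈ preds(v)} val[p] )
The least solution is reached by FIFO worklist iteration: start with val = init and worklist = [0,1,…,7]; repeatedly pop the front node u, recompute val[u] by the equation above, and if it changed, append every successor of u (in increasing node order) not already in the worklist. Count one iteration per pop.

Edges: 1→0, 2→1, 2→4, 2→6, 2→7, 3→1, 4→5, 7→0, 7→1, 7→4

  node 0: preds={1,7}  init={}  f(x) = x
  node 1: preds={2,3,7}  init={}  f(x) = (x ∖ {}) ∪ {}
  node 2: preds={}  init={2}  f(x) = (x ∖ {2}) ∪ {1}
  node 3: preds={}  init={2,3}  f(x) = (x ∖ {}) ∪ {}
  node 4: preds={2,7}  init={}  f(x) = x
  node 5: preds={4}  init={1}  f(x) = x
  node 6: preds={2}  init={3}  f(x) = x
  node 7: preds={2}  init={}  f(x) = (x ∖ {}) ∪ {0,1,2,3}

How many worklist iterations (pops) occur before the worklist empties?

13

Trace (13 dequeues):
  [1] u=0 | in {} | out {} | ==
  [2] u=1 | in {2,3} | out {2,3} | prev {} | push {0}
  [3] u=2 | in {} | out {1,2} | prev {2} | push {1}
  [4] u=3 | in {} | out {2,3} | ==
  [5] u=4 | in {1,2} | out {1,2} | prev {} | push {}
  [6] u=5 | in {1,2} | out {1,2} | prev {1} | push {}
  [7] u=6 | in {1,2} | out {1,2,3} | prev {3} | push {}
  [8] u=7 | in {1,2} | out {0,1,2,3} | prev {} | push {4}
  [9] u=0 | in {0,1,2,3} | out {0,1,2,3} | prev {} | push {}
  [10] u=1 | in {0,1,2,3} | out {0,1,2,3} | prev {2,3} | push {0}
  [11] u=4 | in {0,1,2,3} | out {0,1,2,3} | prev {1,2} | push {5}
  [12] u=0 | in {0,1,2,3} | out {0,1,2,3} | ==
  [13] u=5 | in {0,1,2,3} | out {0,1,2,3} | prev {1,2} | push {}

Converged values:
  [0] {0,1,2,3}
  [1] {0,1,2,3}
  [2] {1,2}
  [3] {2,3}
  [4] {0,1,2,3}
  [5] {0,1,2,3}
  [6] {1,2,3}
  [7] {0,1,2,3}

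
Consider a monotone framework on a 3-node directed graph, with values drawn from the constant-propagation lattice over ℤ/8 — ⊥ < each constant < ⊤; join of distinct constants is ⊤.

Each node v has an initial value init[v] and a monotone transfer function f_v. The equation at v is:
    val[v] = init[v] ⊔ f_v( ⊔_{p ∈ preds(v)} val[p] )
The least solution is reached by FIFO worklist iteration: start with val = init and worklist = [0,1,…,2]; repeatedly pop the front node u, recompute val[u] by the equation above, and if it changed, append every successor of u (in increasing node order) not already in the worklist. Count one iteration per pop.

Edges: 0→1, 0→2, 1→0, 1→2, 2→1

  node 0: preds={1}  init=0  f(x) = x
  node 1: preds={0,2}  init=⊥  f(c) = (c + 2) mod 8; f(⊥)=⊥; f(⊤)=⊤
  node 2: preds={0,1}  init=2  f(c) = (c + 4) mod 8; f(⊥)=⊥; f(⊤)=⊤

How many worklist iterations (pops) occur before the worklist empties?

Trace (6 dequeues):
  [1] u=0 | in ⊥ | out 0 | ==
  [2] u=1 | in ⊤ | out ⊤ | prev ⊥ | push {0}
  [3] u=2 | in ⊤ | out ⊤ | prev 2 | push {1}
  [4] u=0 | in ⊤ | out ⊤ | prev 0 | push {2}
  [5] u=1 | in ⊤ | out ⊤ | ==
  [6] u=2 | in ⊤ | out ⊤ | ==

Converged values:
  [0] ⊤
  [1] ⊤
  [2] ⊤

6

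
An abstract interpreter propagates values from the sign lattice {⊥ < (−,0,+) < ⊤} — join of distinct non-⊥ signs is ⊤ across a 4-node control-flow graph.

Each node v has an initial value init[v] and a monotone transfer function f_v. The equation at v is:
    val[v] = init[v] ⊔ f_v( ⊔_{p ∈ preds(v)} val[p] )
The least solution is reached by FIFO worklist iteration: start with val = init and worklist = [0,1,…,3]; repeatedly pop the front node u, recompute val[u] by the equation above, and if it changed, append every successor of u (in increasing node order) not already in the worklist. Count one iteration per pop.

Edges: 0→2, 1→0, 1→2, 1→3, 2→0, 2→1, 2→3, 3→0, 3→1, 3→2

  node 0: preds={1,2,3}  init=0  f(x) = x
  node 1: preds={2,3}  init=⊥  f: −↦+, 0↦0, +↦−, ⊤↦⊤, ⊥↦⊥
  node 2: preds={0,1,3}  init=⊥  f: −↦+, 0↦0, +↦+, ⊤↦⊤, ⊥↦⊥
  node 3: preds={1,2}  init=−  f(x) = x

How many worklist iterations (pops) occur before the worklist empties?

Iteration log — 9 steps:
  step 1. node 0  ⊔preds=−  new=⊤  old=0  +wl: 
  step 2. node 1  ⊔preds=−  new=+  old=⊥  +wl: 0
  step 3. node 2  ⊔preds=⊤  new=⊤  old=⊥  +wl: 1
  step 4. node 3  ⊔preds=⊤  new=⊤  old=−  +wl: 2
  step 5. node 0  ⊔preds=⊤  new=⊤  stable
  step 6. node 1  ⊔preds=⊤  new=⊤  old=+  +wl: 0,3
  step 7. node 2  ⊔preds=⊤  new=⊤  stable
  step 8. node 0  ⊔preds=⊤  new=⊤  stable
  step 9. node 3  ⊔preds=⊤  new=⊤  stable

Least fixpoint reached:
  node 0: ⊤
  node 1: ⊤
  node 2: ⊤
  node 3: ⊤

9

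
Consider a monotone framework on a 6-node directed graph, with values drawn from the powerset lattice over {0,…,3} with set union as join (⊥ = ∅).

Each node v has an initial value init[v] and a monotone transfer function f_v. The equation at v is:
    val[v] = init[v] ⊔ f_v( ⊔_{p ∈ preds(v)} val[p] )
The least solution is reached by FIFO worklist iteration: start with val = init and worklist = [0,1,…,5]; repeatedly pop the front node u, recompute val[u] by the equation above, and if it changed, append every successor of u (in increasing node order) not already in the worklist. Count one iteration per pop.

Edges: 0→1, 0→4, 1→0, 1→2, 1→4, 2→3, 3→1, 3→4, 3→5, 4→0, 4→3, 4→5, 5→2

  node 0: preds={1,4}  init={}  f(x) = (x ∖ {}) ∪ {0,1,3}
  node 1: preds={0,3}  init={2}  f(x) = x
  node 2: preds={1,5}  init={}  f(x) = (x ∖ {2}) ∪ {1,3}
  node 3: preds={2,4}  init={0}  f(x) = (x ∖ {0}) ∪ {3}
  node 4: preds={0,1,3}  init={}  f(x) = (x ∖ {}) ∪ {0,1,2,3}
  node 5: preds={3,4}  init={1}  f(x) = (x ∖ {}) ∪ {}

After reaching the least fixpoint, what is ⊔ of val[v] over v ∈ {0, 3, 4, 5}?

Iteration log — 13 steps:
  step 1. node 0  ⊔preds={2}  new={0,1,2,3}  old={}  +wl: 
  step 2. node 1  ⊔preds={0,1,2,3}  new={0,1,2,3}  old={2}  +wl: 0
  step 3. node 2  ⊔preds={0,1,2,3}  new={0,1,3}  old={}  +wl: 
  step 4. node 3  ⊔preds={0,1,3}  new={0,1,3}  old={0}  +wl: 1
  step 5. node 4  ⊔preds={0,1,2,3}  new={0,1,2,3}  old={}  +wl: 3
  step 6. node 5  ⊔preds={0,1,2,3}  new={0,1,2,3}  old={1}  +wl: 2
  step 7. node 0  ⊔preds={0,1,2,3}  new={0,1,2,3}  stable
  step 8. node 1  ⊔preds={0,1,2,3}  new={0,1,2,3}  stable
  step 9. node 3  ⊔preds={0,1,2,3}  new={0,1,2,3}  old={0,1,3}  +wl: 1,4,5
  step 10. node 2  ⊔preds={0,1,2,3}  new={0,1,3}  stable
  step 11. node 1  ⊔preds={0,1,2,3}  new={0,1,2,3}  stable
  step 12. node 4  ⊔preds={0,1,2,3}  new={0,1,2,3}  stable
  step 13. node 5  ⊔preds={0,1,2,3}  new={0,1,2,3}  stable

Least fixpoint reached:
  node 0: {0,1,2,3}
  node 1: {0,1,2,3}
  node 2: {0,1,3}
  node 3: {0,1,2,3}
  node 4: {0,1,2,3}
  node 5: {0,1,2,3}

{0,1,2,3}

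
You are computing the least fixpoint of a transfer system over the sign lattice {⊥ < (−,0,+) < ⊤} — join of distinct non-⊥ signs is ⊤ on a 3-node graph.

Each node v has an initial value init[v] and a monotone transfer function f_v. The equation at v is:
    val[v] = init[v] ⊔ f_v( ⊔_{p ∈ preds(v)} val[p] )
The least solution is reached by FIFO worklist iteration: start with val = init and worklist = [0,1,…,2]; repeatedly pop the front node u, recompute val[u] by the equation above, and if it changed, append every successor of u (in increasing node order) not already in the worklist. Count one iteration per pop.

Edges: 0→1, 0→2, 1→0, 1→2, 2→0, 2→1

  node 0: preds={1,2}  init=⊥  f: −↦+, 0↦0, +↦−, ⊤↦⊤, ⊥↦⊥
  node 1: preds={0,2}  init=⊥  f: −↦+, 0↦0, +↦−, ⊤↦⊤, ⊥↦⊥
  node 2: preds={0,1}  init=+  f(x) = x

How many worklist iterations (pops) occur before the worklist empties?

6

Iteration log — 6 steps:
  step 1. node 0  ⊔preds=+  new=−  old=⊥  +wl: 
  step 2. node 1  ⊔preds=⊤  new=⊤  old=⊥  +wl: 0
  step 3. node 2  ⊔preds=⊤  new=⊤  old=+  +wl: 1
  step 4. node 0  ⊔preds=⊤  new=⊤  old=−  +wl: 2
  step 5. node 1  ⊔preds=⊤  new=⊤  stable
  step 6. node 2  ⊔preds=⊤  new=⊤  stable

Least fixpoint reached:
  node 0: ⊤
  node 1: ⊤
  node 2: ⊤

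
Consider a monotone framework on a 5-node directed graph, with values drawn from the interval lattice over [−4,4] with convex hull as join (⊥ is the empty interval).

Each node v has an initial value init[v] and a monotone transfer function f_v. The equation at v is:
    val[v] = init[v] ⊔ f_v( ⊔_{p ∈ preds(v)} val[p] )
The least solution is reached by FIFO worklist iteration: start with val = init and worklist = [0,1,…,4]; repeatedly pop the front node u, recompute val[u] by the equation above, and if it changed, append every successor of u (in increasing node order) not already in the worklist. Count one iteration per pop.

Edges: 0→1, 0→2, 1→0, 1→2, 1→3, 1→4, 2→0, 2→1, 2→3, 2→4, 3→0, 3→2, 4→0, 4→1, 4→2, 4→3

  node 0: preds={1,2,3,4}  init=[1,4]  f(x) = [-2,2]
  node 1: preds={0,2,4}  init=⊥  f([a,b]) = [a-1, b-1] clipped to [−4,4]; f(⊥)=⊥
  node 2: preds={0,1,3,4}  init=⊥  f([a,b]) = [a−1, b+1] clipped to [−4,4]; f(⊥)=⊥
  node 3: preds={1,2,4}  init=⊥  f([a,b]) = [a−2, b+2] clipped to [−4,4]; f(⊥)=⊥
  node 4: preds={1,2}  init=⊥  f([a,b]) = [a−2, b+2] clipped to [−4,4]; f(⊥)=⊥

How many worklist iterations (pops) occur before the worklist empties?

11

Trace (11 dequeues):
  [1] u=0 | in ⊥ | out [-2,4] | prev [1,4] | push {}
  [2] u=1 | in [-2,4] | out [-3,3] | prev ⊥ | push {0}
  [3] u=2 | in [-3,4] | out [-4,4] | prev ⊥ | push {1}
  [4] u=3 | in [-4,4] | out [-4,4] | prev ⊥ | push {2}
  [5] u=4 | in [-4,4] | out [-4,4] | prev ⊥ | push {3}
  [6] u=0 | in [-4,4] | out [-2,4] | ==
  [7] u=1 | in [-4,4] | out [-4,3] | prev [-3,3] | push {0,4}
  [8] u=2 | in [-4,4] | out [-4,4] | ==
  [9] u=3 | in [-4,4] | out [-4,4] | ==
  [10] u=0 | in [-4,4] | out [-2,4] | ==
  [11] u=4 | in [-4,4] | out [-4,4] | ==

Converged values:
  [0] [-2,4]
  [1] [-4,3]
  [2] [-4,4]
  [3] [-4,4]
  [4] [-4,4]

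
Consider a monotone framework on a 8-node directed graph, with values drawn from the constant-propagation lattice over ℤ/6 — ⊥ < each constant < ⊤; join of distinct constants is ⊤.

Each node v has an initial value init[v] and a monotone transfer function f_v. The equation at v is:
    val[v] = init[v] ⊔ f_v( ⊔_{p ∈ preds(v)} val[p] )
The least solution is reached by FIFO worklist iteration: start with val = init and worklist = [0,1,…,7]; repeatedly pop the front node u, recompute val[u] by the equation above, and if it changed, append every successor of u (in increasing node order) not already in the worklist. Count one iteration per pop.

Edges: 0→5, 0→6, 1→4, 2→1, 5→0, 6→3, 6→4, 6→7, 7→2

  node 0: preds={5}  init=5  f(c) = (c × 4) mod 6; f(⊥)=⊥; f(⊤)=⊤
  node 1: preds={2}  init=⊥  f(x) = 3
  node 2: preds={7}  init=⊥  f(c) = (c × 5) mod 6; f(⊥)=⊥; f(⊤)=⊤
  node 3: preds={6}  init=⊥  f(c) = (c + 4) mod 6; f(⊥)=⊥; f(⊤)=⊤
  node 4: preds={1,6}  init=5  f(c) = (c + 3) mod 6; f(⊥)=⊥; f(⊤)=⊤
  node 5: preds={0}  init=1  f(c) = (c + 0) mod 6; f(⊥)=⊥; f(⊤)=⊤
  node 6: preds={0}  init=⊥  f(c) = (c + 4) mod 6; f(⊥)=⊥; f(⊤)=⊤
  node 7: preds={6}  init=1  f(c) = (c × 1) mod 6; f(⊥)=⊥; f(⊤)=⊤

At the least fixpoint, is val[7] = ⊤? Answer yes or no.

Trace (14 dequeues):
  [1] u=0 | in 1 | out ⊤ | prev 5 | push {}
  [2] u=1 | in ⊥ | out 3 | prev ⊥ | push {}
  [3] u=2 | in 1 | out 5 | prev ⊥ | push {1}
  [4] u=3 | in ⊥ | out ⊥ | ==
  [5] u=4 | in 3 | out ⊤ | prev 5 | push {}
  [6] u=5 | in ⊤ | out ⊤ | prev 1 | push {0}
  [7] u=6 | in ⊤ | out ⊤ | prev ⊥ | push {3,4}
  [8] u=7 | in ⊤ | out ⊤ | prev 1 | push {2}
  [9] u=1 | in 5 | out 3 | ==
  [10] u=0 | in ⊤ | out ⊤ | ==
  [11] u=3 | in ⊤ | out ⊤ | prev ⊥ | push {}
  [12] u=4 | in ⊤ | out ⊤ | ==
  [13] u=2 | in ⊤ | out ⊤ | prev 5 | push {1}
  [14] u=1 | in ⊤ | out 3 | ==

Converged values:
  [0] ⊤
  [1] 3
  [2] ⊤
  [3] ⊤
  [4] ⊤
  [5] ⊤
  [6] ⊤
  [7] ⊤

yes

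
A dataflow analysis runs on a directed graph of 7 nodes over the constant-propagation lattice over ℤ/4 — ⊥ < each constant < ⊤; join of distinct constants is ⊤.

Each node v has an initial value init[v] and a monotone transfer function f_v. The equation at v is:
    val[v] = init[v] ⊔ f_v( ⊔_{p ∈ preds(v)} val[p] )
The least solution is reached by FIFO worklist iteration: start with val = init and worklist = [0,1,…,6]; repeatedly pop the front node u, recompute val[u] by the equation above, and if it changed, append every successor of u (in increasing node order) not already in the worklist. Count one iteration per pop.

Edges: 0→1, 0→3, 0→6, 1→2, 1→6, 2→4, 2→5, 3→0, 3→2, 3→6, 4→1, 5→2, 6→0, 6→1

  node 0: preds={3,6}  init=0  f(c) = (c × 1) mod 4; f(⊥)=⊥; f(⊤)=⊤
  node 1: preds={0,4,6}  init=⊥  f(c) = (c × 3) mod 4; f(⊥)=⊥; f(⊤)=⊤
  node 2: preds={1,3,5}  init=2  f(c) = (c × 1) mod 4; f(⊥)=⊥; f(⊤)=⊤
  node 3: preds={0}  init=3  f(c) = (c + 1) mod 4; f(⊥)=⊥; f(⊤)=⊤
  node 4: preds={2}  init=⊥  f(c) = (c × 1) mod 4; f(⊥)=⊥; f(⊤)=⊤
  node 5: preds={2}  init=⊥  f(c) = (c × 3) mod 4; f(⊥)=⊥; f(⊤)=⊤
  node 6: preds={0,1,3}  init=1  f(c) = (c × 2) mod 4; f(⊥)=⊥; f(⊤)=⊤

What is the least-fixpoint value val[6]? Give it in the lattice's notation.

Trace (10 dequeues):
  [1] u=0 | in ⊤ | out ⊤ | prev 0 | push {}
  [2] u=1 | in ⊤ | out ⊤ | prev ⊥ | push {}
  [3] u=2 | in ⊤ | out ⊤ | prev 2 | push {}
  [4] u=3 | in ⊤ | out ⊤ | prev 3 | push {0,2}
  [5] u=4 | in ⊤ | out ⊤ | prev ⊥ | push {1}
  [6] u=5 | in ⊤ | out ⊤ | prev ⊥ | push {}
  [7] u=6 | in ⊤ | out ⊤ | prev 1 | push {}
  [8] u=0 | in ⊤ | out ⊤ | ==
  [9] u=2 | in ⊤ | out ⊤ | ==
  [10] u=1 | in ⊤ | out ⊤ | ==

Converged values:
  [0] ⊤
  [1] ⊤
  [2] ⊤
  [3] ⊤
  [4] ⊤
  [5] ⊤
  [6] ⊤

⊤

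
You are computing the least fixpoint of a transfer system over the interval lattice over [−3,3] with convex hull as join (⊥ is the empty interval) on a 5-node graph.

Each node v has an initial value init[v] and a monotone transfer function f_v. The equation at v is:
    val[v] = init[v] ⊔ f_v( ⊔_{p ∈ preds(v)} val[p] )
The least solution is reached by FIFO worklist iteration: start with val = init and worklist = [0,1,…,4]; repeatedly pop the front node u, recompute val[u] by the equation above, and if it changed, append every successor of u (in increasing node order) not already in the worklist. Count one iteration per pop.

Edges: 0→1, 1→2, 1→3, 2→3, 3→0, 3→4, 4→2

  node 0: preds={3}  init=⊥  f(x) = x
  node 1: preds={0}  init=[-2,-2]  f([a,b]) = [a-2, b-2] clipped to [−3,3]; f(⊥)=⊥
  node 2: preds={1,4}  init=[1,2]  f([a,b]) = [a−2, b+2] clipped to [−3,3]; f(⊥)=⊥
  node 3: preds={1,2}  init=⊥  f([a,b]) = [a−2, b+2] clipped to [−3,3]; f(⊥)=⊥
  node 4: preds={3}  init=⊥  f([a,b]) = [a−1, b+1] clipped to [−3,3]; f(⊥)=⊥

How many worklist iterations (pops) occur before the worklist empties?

10

Worklist (10 pops):
  #1 pop 0: in=⊥ → ⊥ (no change)
  #2 pop 1: in=⊥ → [-2,-2] (no change)
  #3 pop 2: in=[-2,-2] → [-3,2] (was [1,2]); enqueue []
  #4 pop 3: in=[-3,2] → [-3,3] (was ⊥); enqueue [0]
  #5 pop 4: in=[-3,3] → [-3,3] (was ⊥); enqueue [2]
  #6 pop 0: in=[-3,3] → [-3,3] (was ⊥); enqueue [1]
  #7 pop 2: in=[-3,3] → [-3,3] (was [-3,2]); enqueue [3]
  #8 pop 1: in=[-3,3] → [-3,1] (was [-2,-2]); enqueue [2]
  #9 pop 3: in=[-3,3] → [-3,3] (no change)
  #10 pop 2: in=[-3,3] → [-3,3] (no change)

Fixpoint:
  val[0] = [-3,3]
  val[1] = [-3,1]
  val[2] = [-3,3]
  val[3] = [-3,3]
  val[4] = [-3,3]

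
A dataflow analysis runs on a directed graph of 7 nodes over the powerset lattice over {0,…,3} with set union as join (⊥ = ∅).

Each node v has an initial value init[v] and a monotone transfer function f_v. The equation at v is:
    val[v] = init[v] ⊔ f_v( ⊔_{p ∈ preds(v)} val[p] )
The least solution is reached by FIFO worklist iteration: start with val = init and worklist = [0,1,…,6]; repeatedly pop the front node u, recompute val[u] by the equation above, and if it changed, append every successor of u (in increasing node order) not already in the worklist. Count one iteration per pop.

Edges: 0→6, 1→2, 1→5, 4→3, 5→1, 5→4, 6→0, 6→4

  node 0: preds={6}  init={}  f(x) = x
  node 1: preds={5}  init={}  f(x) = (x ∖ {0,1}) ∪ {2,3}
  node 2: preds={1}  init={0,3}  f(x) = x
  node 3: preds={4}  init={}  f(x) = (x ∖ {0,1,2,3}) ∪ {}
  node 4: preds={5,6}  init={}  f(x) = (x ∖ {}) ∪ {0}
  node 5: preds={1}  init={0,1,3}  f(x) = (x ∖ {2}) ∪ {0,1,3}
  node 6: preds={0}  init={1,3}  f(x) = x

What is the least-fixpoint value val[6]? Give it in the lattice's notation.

Trace (8 dequeues):
  [1] u=0 | in {1,3} | out {1,3} | prev {} | push {}
  [2] u=1 | in {0,1,3} | out {2,3} | prev {} | push {}
  [3] u=2 | in {2,3} | out {0,2,3} | prev {0,3} | push {}
  [4] u=3 | in {} | out {} | ==
  [5] u=4 | in {0,1,3} | out {0,1,3} | prev {} | push {3}
  [6] u=5 | in {2,3} | out {0,1,3} | ==
  [7] u=6 | in {1,3} | out {1,3} | ==
  [8] u=3 | in {0,1,3} | out {} | ==

Converged values:
  [0] {1,3}
  [1] {2,3}
  [2] {0,2,3}
  [3] {}
  [4] {0,1,3}
  [5] {0,1,3}
  [6] {1,3}

{1,3}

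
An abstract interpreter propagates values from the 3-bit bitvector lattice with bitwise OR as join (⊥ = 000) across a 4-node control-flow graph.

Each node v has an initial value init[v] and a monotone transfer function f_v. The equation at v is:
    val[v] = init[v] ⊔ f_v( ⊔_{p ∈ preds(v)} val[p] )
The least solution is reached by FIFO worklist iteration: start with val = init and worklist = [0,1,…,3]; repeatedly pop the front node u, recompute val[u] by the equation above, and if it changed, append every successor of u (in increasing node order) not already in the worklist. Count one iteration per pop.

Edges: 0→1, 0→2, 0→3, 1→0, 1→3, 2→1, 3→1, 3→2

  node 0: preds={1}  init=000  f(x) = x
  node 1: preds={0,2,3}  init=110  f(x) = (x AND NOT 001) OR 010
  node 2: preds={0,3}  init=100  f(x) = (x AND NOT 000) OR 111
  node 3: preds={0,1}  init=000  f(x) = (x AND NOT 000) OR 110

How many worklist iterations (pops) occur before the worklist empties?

6

Iteration log — 6 steps:
  step 1. node 0  ⊔preds=110  new=110  old=000  +wl: 
  step 2. node 1  ⊔preds=110  new=110  stable
  step 3. node 2  ⊔preds=110  new=111  old=100  +wl: 1
  step 4. node 3  ⊔preds=110  new=110  old=000  +wl: 2
  step 5. node 1  ⊔preds=111  new=110  stable
  step 6. node 2  ⊔preds=110  new=111  stable

Least fixpoint reached:
  node 0: 110
  node 1: 110
  node 2: 111
  node 3: 110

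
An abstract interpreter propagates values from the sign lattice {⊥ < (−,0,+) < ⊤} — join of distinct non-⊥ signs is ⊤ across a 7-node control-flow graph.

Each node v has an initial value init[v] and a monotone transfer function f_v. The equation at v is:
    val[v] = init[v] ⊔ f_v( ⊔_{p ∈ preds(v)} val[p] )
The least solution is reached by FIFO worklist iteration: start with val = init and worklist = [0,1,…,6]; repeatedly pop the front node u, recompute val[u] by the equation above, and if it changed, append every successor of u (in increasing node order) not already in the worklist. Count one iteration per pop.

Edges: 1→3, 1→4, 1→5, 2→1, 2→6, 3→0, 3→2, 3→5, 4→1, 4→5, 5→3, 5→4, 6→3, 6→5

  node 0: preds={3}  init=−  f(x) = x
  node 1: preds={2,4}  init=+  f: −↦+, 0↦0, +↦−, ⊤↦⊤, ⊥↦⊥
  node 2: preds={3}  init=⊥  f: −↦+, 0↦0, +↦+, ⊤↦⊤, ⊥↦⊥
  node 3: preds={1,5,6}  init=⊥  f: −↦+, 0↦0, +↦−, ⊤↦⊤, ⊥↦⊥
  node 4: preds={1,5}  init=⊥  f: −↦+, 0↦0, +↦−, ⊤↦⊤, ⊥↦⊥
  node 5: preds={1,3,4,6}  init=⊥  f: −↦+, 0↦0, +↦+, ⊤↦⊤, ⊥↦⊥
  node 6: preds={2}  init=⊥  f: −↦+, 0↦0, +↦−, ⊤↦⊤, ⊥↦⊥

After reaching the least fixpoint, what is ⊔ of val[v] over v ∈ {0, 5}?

Iteration log — 21 steps:
  step 1. node 0  ⊔preds=⊥  new=−  stable
  step 2. node 1  ⊔preds=⊥  new=+  stable
  step 3. node 2  ⊔preds=⊥  new=⊥  stable
  step 4. node 3  ⊔preds=+  new=−  old=⊥  +wl: 0,2
  step 5. node 4  ⊔preds=+  new=−  old=⊥  +wl: 1
  step 6. node 5  ⊔preds=⊤  new=⊤  old=⊥  +wl: 3,4
  step 7. node 6  ⊔preds=⊥  new=⊥  stable
  step 8. node 0  ⊔preds=−  new=−  stable
  step 9. node 2  ⊔preds=−  new=+  old=⊥  +wl: 6
  step 10. node 1  ⊔preds=⊤  new=⊤  old=+  +wl: 5
  step 11. node 3  ⊔preds=⊤  new=⊤  old=−  +wl: 0,2
  step 12. node 4  ⊔preds=⊤  new=⊤  old=−  +wl: 1
  step 13. node 6  ⊔preds=+  new=−  old=⊥  +wl: 3
  step 14. node 5  ⊔preds=⊤  new=⊤  stable
  step 15. node 0  ⊔preds=⊤  new=⊤  old=−  +wl: 
  step 16. node 2  ⊔preds=⊤  new=⊤  old=+  +wl: 6
  step 17. node 1  ⊔preds=⊤  new=⊤  stable
  step 18. node 3  ⊔preds=⊤  new=⊤  stable
  step 19. node 6  ⊔preds=⊤  new=⊤  old=−  +wl: 3,5
  step 20. node 3  ⊔preds=⊤  new=⊤  stable
  step 21. node 5  ⊔preds=⊤  new=⊤  stable

Least fixpoint reached:
  node 0: ⊤
  node 1: ⊤
  node 2: ⊤
  node 3: ⊤
  node 4: ⊤
  node 5: ⊤
  node 6: ⊤

⊤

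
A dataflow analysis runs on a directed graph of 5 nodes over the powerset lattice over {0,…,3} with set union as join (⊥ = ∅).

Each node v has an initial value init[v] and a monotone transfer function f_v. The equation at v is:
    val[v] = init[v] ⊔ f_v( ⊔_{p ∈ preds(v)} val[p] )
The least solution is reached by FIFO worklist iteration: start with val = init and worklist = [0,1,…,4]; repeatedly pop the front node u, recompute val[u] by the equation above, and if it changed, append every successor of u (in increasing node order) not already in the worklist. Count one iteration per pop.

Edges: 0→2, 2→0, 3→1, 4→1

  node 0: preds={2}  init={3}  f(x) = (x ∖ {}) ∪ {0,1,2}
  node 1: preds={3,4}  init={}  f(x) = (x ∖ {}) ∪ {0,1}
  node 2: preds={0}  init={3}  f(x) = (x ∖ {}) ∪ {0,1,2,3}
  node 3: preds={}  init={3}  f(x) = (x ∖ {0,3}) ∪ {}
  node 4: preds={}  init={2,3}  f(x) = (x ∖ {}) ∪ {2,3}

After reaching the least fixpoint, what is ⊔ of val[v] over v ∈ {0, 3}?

{0,1,2,3}

Worklist (6 pops):
  #1 pop 0: in={3} → {0,1,2,3} (was {3}); enqueue []
  #2 pop 1: in={2,3} → {0,1,2,3} (was {}); enqueue []
  #3 pop 2: in={0,1,2,3} → {0,1,2,3} (was {3}); enqueue [0]
  #4 pop 3: in={} → {3} (no change)
  #5 pop 4: in={} → {2,3} (no change)
  #6 pop 0: in={0,1,2,3} → {0,1,2,3} (no change)

Fixpoint:
  val[0] = {0,1,2,3}
  val[1] = {0,1,2,3}
  val[2] = {0,1,2,3}
  val[3] = {3}
  val[4] = {2,3}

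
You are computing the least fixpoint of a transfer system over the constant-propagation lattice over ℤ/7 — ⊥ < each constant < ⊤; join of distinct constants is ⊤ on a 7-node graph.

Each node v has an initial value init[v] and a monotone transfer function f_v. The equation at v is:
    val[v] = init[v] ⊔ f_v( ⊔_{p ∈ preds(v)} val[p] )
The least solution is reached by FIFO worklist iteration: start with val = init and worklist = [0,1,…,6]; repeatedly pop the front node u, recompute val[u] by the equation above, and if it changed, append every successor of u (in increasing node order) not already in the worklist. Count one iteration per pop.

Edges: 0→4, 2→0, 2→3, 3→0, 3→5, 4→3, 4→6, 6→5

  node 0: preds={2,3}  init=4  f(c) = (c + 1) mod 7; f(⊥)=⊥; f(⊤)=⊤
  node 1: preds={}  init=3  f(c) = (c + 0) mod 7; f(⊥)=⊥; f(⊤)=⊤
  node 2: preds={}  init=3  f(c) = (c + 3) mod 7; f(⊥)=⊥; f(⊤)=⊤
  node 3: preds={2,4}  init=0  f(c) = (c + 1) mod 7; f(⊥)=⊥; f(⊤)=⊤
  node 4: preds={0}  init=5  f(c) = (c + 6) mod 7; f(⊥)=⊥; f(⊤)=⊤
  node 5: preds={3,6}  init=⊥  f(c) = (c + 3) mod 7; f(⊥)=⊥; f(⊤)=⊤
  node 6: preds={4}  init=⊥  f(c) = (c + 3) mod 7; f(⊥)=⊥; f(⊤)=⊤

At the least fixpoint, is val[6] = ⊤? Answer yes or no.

yes

Iteration log — 10 steps:
  step 1. node 0  ⊔preds=⊤  new=⊤  old=4  +wl: 
  step 2. node 1  ⊔preds=⊥  new=3  stable
  step 3. node 2  ⊔preds=⊥  new=3  stable
  step 4. node 3  ⊔preds=⊤  new=⊤  old=0  +wl: 0
  step 5. node 4  ⊔preds=⊤  new=⊤  old=5  +wl: 3
  step 6. node 5  ⊔preds=⊤  new=⊤  old=⊥  +wl: 
  step 7. node 6  ⊔preds=⊤  new=⊤  old=⊥  +wl: 5
  step 8. node 0  ⊔preds=⊤  new=⊤  stable
  step 9. node 3  ⊔preds=⊤  new=⊤  stable
  step 10. node 5  ⊔preds=⊤  new=⊤  stable

Least fixpoint reached:
  node 0: ⊤
  node 1: 3
  node 2: 3
  node 3: ⊤
  node 4: ⊤
  node 5: ⊤
  node 6: ⊤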